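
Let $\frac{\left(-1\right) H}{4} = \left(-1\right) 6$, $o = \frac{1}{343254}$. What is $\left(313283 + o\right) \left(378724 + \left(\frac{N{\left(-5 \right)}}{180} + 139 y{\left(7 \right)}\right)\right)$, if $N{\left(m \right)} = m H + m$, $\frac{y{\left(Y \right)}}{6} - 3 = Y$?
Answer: $\frac{1498431650376086357}{12357144} \approx 1.2126 \cdot 10^{11}$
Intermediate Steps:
$o = \frac{1}{343254} \approx 2.9133 \cdot 10^{-6}$
$H = 24$ ($H = - 4 \left(\left(-1\right) 6\right) = \left(-4\right) \left(-6\right) = 24$)
$y{\left(Y \right)} = 18 + 6 Y$
$N{\left(m \right)} = 25 m$ ($N{\left(m \right)} = m 24 + m = 24 m + m = 25 m$)
$\left(313283 + o\right) \left(378724 + \left(\frac{N{\left(-5 \right)}}{180} + 139 y{\left(7 \right)}\right)\right) = \left(313283 + \frac{1}{343254}\right) \left(378724 + \left(\frac{25 \left(-5\right)}{180} + 139 \left(18 + 6 \cdot 7\right)\right)\right) = \frac{107535642883 \left(378724 + \left(\left(-125\right) \frac{1}{180} + 139 \left(18 + 42\right)\right)\right)}{343254} = \frac{107535642883 \left(378724 + \left(- \frac{25}{36} + 139 \cdot 60\right)\right)}{343254} = \frac{107535642883 \left(378724 + \left(- \frac{25}{36} + 8340\right)\right)}{343254} = \frac{107535642883 \left(378724 + \frac{300215}{36}\right)}{343254} = \frac{107535642883}{343254} \cdot \frac{13934279}{36} = \frac{1498431650376086357}{12357144}$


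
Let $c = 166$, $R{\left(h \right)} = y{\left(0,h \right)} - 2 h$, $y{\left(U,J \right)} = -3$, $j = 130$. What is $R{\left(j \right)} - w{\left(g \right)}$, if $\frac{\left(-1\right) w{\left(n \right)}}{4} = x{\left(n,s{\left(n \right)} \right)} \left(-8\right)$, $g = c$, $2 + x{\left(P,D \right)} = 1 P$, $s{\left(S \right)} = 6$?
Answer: $-5511$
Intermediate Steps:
$R{\left(h \right)} = -3 - 2 h$
$x{\left(P,D \right)} = -2 + P$ ($x{\left(P,D \right)} = -2 + 1 P = -2 + P$)
$g = 166$
$w{\left(n \right)} = -64 + 32 n$ ($w{\left(n \right)} = - 4 \left(-2 + n\right) \left(-8\right) = - 4 \left(16 - 8 n\right) = -64 + 32 n$)
$R{\left(j \right)} - w{\left(g \right)} = \left(-3 - 260\right) - \left(-64 + 32 \cdot 166\right) = \left(-3 - 260\right) - \left(-64 + 5312\right) = -263 - 5248 = -5511$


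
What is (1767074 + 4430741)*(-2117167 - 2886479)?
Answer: -31011672233490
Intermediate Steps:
(1767074 + 4430741)*(-2117167 - 2886479) = 6197815*(-5003646) = -31011672233490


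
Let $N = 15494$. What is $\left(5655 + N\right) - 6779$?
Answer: $14370$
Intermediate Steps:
$\left(5655 + N\right) - 6779 = \left(5655 + 15494\right) - 6779 = 21149 - 6779 = 14370$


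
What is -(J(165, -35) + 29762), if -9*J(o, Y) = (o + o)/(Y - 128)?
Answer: -14553728/489 ≈ -29762.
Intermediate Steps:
J(o, Y) = -2*o/(9*(-128 + Y)) (J(o, Y) = -(o + o)/(9*(Y - 128)) = -2*o/(9*(-128 + Y)))
-(J(165, -35) + 29762) = -(-2*165/(-1152 + 9*(-35)) + 29762) = -(-2*165/(-1152 - 315) + 29762) = -(-2*165/(-1467) + 29762) = -(-2*165*(-1/1467) + 29762) = -(110/489 + 29762) = -1*14553728/489 = -14553728/489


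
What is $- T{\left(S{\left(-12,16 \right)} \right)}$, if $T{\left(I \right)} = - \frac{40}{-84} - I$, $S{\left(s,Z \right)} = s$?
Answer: $- \frac{262}{21} \approx -12.476$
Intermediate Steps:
$T{\left(I \right)} = \frac{10}{21} - I$ ($T{\left(I \right)} = \left(-40\right) \left(- \frac{1}{84}\right) - I = \frac{10}{21} - I$)
$- T{\left(S{\left(-12,16 \right)} \right)} = - (\frac{10}{21} - -12) = - (\frac{10}{21} + 12) = \left(-1\right) \frac{262}{21} = - \frac{262}{21}$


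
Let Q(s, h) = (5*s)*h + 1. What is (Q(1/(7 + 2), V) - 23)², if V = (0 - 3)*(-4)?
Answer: 2116/9 ≈ 235.11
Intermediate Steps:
V = 12 (V = -3*(-4) = 12)
Q(s, h) = 1 + 5*h*s (Q(s, h) = 5*h*s + 1 = 1 + 5*h*s)
(Q(1/(7 + 2), V) - 23)² = ((1 + 5*12/(7 + 2)) - 23)² = ((1 + 5*12/9) - 23)² = ((1 + 5*12*(⅑)) - 23)² = ((1 + 20/3) - 23)² = (23/3 - 23)² = (-46/3)² = 2116/9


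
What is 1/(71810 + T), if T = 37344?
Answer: 1/109154 ≈ 9.1614e-6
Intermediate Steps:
1/(71810 + T) = 1/(71810 + 37344) = 1/109154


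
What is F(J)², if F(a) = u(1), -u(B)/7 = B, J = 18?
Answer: 49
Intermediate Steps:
u(B) = -7*B
F(a) = -7 (F(a) = -7*1 = -7)
F(J)² = (-7)² = 49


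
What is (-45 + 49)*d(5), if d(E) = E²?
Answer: 100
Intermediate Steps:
(-45 + 49)*d(5) = (-45 + 49)*5² = 4*25 = 100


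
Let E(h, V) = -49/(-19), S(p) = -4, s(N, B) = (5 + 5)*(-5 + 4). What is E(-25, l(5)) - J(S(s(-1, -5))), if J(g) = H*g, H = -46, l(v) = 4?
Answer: -3447/19 ≈ -181.42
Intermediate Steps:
s(N, B) = -10 (s(N, B) = 10*(-1) = -10)
E(h, V) = 49/19 (E(h, V) = -49*(-1/19) = 49/19)
J(g) = -46*g
E(-25, l(5)) - J(S(s(-1, -5))) = 49/19 - (-46)*(-4) = 49/19 - 1*184 = 49/19 - 184 = -3447/19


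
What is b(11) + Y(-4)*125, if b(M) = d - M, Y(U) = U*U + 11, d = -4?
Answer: 3360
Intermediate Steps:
Y(U) = 11 + U² (Y(U) = U² + 11 = 11 + U²)
b(M) = -4 - M
b(11) + Y(-4)*125 = (-4 - 1*11) + (11 + (-4)²)*125 = (-4 - 11) + (11 + 16)*125 = -15 + 27*125 = -15 + 3375 = 3360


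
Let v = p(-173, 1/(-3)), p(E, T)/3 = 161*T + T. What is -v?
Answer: 162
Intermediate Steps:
p(E, T) = 486*T (p(E, T) = 3*(161*T + T) = 3*(162*T) = 486*T)
v = -162 (v = 486/(-3) = 486*(-⅓) = -162)
-v = -1*(-162) = 162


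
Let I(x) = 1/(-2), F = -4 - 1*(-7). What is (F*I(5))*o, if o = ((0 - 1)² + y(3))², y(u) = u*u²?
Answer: -1176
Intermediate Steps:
F = 3 (F = -4 + 7 = 3)
I(x) = -½
y(u) = u³
o = 784 (o = ((0 - 1)² + 3³)² = ((-1)² + 27)² = (1 + 27)² = 28² = 784)
(F*I(5))*o = (3*(-½))*784 = -3/2*784 = -1176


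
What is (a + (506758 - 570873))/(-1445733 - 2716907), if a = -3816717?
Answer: 242552/260165 ≈ 0.93230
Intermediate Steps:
(a + (506758 - 570873))/(-1445733 - 2716907) = (-3816717 + (506758 - 570873))/(-1445733 - 2716907) = (-3816717 - 64115)/(-4162640) = -3880832*(-1/4162640) = 242552/260165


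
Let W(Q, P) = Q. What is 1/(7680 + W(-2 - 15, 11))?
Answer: 1/7663 ≈ 0.00013050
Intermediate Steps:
1/(7680 + W(-2 - 15, 11)) = 1/(7680 + (-2 - 15)) = 1/(7680 - 17) = 1/7663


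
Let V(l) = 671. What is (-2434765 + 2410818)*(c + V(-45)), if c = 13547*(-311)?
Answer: 100875444362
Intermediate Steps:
c = -4213117
(-2434765 + 2410818)*(c + V(-45)) = (-2434765 + 2410818)*(-4213117 + 671) = -23947*(-4212446) = 100875444362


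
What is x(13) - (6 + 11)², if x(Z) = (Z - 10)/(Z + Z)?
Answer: -7511/26 ≈ -288.88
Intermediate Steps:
x(Z) = (-10 + Z)/(2*Z) (x(Z) = (-10 + Z)/((2*Z)) = (-10 + Z)*(1/(2*Z)) = (-10 + Z)/(2*Z))
x(13) - (6 + 11)² = (½)*(-10 + 13)/13 - (6 + 11)² = (½)*(1/13)*3 - 1*17² = 3/26 - 1*289 = 3/26 - 289 = -7511/26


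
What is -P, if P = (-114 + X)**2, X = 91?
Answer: -529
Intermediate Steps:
P = 529 (P = (-114 + 91)**2 = (-23)**2 = 529)
-P = -1*529 = -529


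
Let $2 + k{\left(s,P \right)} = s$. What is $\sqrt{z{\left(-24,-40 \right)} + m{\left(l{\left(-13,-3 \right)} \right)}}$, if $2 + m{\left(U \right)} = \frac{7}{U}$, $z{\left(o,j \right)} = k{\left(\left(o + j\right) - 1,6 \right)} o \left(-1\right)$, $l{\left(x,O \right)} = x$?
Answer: $\frac{i \sqrt{272181}}{13} \approx 40.132 i$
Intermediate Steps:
$k{\left(s,P \right)} = -2 + s$
$z{\left(o,j \right)} = - o \left(-3 + j + o\right)$ ($z{\left(o,j \right)} = \left(-2 - \left(1 - j - o\right)\right) o \left(-1\right) = \left(-2 + \left(-1 + j + o\right)\right) o \left(-1\right) = \left(-3 + j + o\right) o \left(-1\right) = o \left(-3 + j + o\right) \left(-1\right) = - o \left(-3 + j + o\right)$)
$m{\left(U \right)} = -2 + \frac{7}{U}$
$\sqrt{z{\left(-24,-40 \right)} + m{\left(l{\left(-13,-3 \right)} \right)}} = \sqrt{- 24 \left(3 - -40 - -24\right) - \left(2 - \frac{7}{-13}\right)} = \sqrt{- 24 \left(3 + 40 + 24\right) + \left(-2 + 7 \left(- \frac{1}{13}\right)\right)} = \sqrt{\left(-24\right) 67 - \frac{33}{13}} = \sqrt{-1608 - \frac{33}{13}} = \sqrt{- \frac{20937}{13}} = \frac{i \sqrt{272181}}{13}$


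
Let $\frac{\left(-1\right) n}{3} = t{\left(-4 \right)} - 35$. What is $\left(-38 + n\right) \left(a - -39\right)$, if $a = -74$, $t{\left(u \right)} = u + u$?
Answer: $-3185$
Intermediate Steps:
$t{\left(u \right)} = 2 u$
$n = 129$ ($n = - 3 \left(2 \left(-4\right) - 35\right) = - 3 \left(-8 - 35\right) = \left(-3\right) \left(-43\right) = 129$)
$\left(-38 + n\right) \left(a - -39\right) = \left(-38 + 129\right) \left(-74 - -39\right) = 91 \left(-74 + 39\right) = 91 \left(-35\right) = -3185$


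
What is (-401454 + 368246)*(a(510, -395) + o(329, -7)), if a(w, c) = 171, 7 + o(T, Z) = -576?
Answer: 13681696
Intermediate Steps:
o(T, Z) = -583 (o(T, Z) = -7 - 576 = -583)
(-401454 + 368246)*(a(510, -395) + o(329, -7)) = (-401454 + 368246)*(171 - 583) = -33208*(-412) = 13681696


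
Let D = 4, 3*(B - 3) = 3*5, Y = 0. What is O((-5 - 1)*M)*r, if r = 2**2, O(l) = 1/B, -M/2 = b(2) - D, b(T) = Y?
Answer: 1/2 ≈ 0.50000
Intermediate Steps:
b(T) = 0
B = 8 (B = 3 + (3*5)/3 = 3 + (1/3)*15 = 3 + 5 = 8)
M = 8 (M = -2*(0 - 1*4) = -2*(0 - 4) = -2*(-4) = 8)
O(l) = 1/8
r = 4
O((-5 - 1)*M)*r = (1/8)*4 = 1/2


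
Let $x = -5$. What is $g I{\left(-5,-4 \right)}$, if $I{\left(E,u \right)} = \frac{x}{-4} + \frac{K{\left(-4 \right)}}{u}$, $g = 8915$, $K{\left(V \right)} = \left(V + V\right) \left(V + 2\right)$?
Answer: $- \frac{98065}{4} \approx -24516.0$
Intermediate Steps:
$K{\left(V \right)} = 2 V \left(2 + V\right)$
$I{\left(E,u \right)} = \frac{5}{4} + \frac{16}{u}$ ($I{\left(E,u \right)} = - \frac{5}{-4} + \frac{2 \left(-4\right) \left(2 - 4\right)}{u} = \left(-5\right) \left(- \frac{1}{4}\right) + \frac{2 \left(-4\right) \left(-2\right)}{u} = \frac{5}{4} + \frac{16}{u}$)
$g I{\left(-5,-4 \right)} = 8915 \left(\frac{5}{4} + \frac{16}{-4}\right) = 8915 \left(\frac{5}{4} + 16 \left(- \frac{1}{4}\right)\right) = 8915 \left(\frac{5}{4} - 4\right) = 8915 \left(- \frac{11}{4}\right) = - \frac{98065}{4}$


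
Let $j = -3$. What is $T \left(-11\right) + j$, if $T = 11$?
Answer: $-124$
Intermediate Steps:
$T \left(-11\right) + j = 11 \left(-11\right) - 3 = -121 - 3 = -124$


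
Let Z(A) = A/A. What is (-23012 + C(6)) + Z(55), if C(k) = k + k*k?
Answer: -22969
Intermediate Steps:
C(k) = k + k**2
Z(A) = 1
(-23012 + C(6)) + Z(55) = (-23012 + 6*(1 + 6)) + 1 = (-23012 + 6*7) + 1 = (-23012 + 42) + 1 = -22970 + 1 = -22969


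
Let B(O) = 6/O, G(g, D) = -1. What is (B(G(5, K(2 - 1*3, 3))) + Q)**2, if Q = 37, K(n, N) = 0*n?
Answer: 961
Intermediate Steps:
K(n, N) = 0
(B(G(5, K(2 - 1*3, 3))) + Q)**2 = (6/(-1) + 37)**2 = (6*(-1) + 37)**2 = (-6 + 37)**2 = 31**2 = 961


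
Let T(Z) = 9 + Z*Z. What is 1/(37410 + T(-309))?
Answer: 1/132900 ≈ 7.5245e-6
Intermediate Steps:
T(Z) = 9 + Z²
1/(37410 + T(-309)) = 1/(37410 + (9 + (-309)²)) = 1/(37410 + (9 + 95481)) = 1/(37410 + 95490) = 1/132900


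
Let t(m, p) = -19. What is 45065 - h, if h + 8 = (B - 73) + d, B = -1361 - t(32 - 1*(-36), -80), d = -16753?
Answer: 63241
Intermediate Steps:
B = -1342 (B = -1361 - 1*(-19) = -1361 + 19 = -1342)
h = -18176 (h = -8 + ((-1342 - 73) - 16753) = -8 + (-1415 - 16753) = -8 - 18168 = -18176)
45065 - h = 45065 - 1*(-18176) = 45065 + 18176 = 63241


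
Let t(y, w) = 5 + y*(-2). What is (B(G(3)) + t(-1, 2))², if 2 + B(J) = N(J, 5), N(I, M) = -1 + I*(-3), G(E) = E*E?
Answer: 529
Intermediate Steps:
G(E) = E²
N(I, M) = -1 - 3*I
t(y, w) = 5 - 2*y
B(J) = -3 - 3*J (B(J) = -2 + (-1 - 3*J) = -3 - 3*J)
(B(G(3)) + t(-1, 2))² = ((-3 - 3*3²) + (5 - 2*(-1)))² = ((-3 - 3*9) + (5 + 2))² = ((-3 - 27) + 7)² = (-30 + 7)² = (-23)² = 529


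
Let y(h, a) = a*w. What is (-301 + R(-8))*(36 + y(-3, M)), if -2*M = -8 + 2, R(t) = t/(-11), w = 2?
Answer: -138726/11 ≈ -12611.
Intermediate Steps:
R(t) = -t/11 (R(t) = t*(-1/11) = -t/11)
M = 3 (M = -(-8 + 2)/2 = -1/2*(-6) = 3)
y(h, a) = 2*a (y(h, a) = a*2 = 2*a)
(-301 + R(-8))*(36 + y(-3, M)) = (-301 - 1/11*(-8))*(36 + 2*3) = (-301 + 8/11)*(36 + 6) = -3303/11*42 = -138726/11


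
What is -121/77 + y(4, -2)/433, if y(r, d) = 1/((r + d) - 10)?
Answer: -38111/24248 ≈ -1.5717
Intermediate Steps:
y(r, d) = 1/(-10 + d + r) (y(r, d) = 1/((d + r) - 10) = 1/(-10 + d + r))
-121/77 + y(4, -2)/433 = -121/77 + 1/(-10 - 2 + 4*433) = -121*1/77 + (1/433)/(-8) = -11/7 - ⅛*1/433 = -11/7 - 1/3464 = -38111/24248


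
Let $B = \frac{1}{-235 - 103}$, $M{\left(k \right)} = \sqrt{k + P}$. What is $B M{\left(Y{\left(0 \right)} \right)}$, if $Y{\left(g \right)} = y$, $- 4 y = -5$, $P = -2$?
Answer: $- \frac{i \sqrt{3}}{676} \approx - 0.0025622 i$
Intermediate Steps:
$y = \frac{5}{4}$ ($y = \left(- \frac{1}{4}\right) \left(-5\right) = \frac{5}{4} \approx 1.25$)
$Y{\left(g \right)} = \frac{5}{4}$
$M{\left(k \right)} = \sqrt{-2 + k}$ ($M{\left(k \right)} = \sqrt{k - 2} = \sqrt{-2 + k}$)
$B = - \frac{1}{338}$ ($B = \frac{1}{-338} = - \frac{1}{338} \approx -0.0029586$)
$B M{\left(Y{\left(0 \right)} \right)} = - \frac{\sqrt{-2 + \frac{5}{4}}}{338} = - \frac{\sqrt{- \frac{3}{4}}}{338} = - \frac{\frac{1}{2} i \sqrt{3}}{338} = - \frac{i \sqrt{3}}{676}$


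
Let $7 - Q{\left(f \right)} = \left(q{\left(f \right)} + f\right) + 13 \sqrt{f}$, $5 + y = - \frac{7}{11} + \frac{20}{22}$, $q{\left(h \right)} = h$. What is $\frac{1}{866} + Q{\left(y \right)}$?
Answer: $\frac{156757}{9526} - \frac{26 i \sqrt{143}}{11} \approx 16.456 - 28.265 i$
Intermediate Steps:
$y = - \frac{52}{11}$ ($y = -5 + \left(- \frac{7}{11} + \frac{20}{22}\right) = -5 + \left(\left(-7\right) \frac{1}{11} + 20 \cdot \frac{1}{22}\right) = -5 + \left(- \frac{7}{11} + \frac{10}{11}\right) = -5 + \frac{3}{11} = - \frac{52}{11} \approx -4.7273$)
$Q{\left(f \right)} = 7 - 13 \sqrt{f} - 2 f$ ($Q{\left(f \right)} = 7 - \left(\left(f + f\right) + 13 \sqrt{f}\right) = 7 - \left(2 f + 13 \sqrt{f}\right) = 7 - 13 \sqrt{f} - 2 f$)
$\frac{1}{866} + Q{\left(y \right)} = \frac{1}{866} - \left(- \frac{181}{11} + \frac{26 i \sqrt{143}}{11}\right) = \frac{1}{866} + \left(7 - 13 \frac{2 i \sqrt{143}}{11} + \frac{104}{11}\right) = \frac{1}{866} + \left(7 - \frac{26 i \sqrt{143}}{11} + \frac{104}{11}\right) = \frac{1}{866} + \left(\frac{181}{11} - \frac{26 i \sqrt{143}}{11}\right) = \frac{156757}{9526} - \frac{26 i \sqrt{143}}{11}$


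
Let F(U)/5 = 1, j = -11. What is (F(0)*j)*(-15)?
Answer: 825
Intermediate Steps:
F(U) = 5 (F(U) = 5*1 = 5)
(F(0)*j)*(-15) = (5*(-11))*(-15) = -55*(-15) = 825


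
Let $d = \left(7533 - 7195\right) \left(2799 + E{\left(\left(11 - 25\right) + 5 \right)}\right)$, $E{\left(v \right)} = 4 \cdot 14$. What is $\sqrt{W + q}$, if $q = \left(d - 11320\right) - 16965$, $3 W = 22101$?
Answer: $2 \sqrt{236018} \approx 971.63$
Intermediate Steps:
$W = 7367$ ($W = \frac{1}{3} \cdot 22101 = 7367$)
$E{\left(v \right)} = 56$
$d = 964990$ ($d = \left(7533 - 7195\right) \left(2799 + 56\right) = 338 \cdot 2855 = 964990$)
$q = 936705$ ($q = \left(964990 - 11320\right) - 16965 = 953670 - 16965 = 936705$)
$\sqrt{W + q} = \sqrt{7367 + 936705} = \sqrt{944072} = 2 \sqrt{236018}$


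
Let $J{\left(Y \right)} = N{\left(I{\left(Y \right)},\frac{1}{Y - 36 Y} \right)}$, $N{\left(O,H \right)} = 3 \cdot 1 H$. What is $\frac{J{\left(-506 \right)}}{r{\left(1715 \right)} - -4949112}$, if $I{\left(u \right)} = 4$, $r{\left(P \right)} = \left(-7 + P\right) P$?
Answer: $\frac{3}{139525259720} \approx 2.1501 \cdot 10^{-11}$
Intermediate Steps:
$r{\left(P \right)} = P \left(-7 + P\right)$
$N{\left(O,H \right)} = 3 H$
$J{\left(Y \right)} = - \frac{3}{35 Y}$ ($J{\left(Y \right)} = \frac{3}{Y - 36 Y} = \frac{3}{\left(-35\right) Y} = 3 \left(- \frac{1}{35 Y}\right) = - \frac{3}{35 Y}$)
$\frac{J{\left(-506 \right)}}{r{\left(1715 \right)} - -4949112} = \frac{\left(- \frac{3}{35}\right) \frac{1}{-506}}{1715 \left(-7 + 1715\right) - -4949112} = \frac{\left(- \frac{3}{35}\right) \left(- \frac{1}{506}\right)}{1715 \cdot 1708 + 4949112} = \frac{3}{17710 \left(2929220 + 4949112\right)} = \frac{3}{17710 \cdot 7878332} = \frac{3}{17710} \cdot \frac{1}{7878332} = \frac{3}{139525259720}$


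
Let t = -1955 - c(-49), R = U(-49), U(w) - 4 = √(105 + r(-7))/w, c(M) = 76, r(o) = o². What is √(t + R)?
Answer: √(-99323 - √154)/7 ≈ 45.025*I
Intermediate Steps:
U(w) = 4 + √154/w (U(w) = 4 + √(105 + (-7)²)/w = 4 + √(105 + 49)/w = 4 + √154/w)
R = 4 - √154/49 (R = 4 + √154/(-49) = 4 + √154*(-1/49) = 4 - √154/49 ≈ 3.7467)
t = -2031 (t = -1955 - 1*76 = -1955 - 76 = -2031)
√(t + R) = √(-2031 + (4 - √154/49)) = √(-2027 - √154/49)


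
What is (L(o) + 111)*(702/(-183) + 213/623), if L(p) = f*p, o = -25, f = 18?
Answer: 45015471/38003 ≈ 1184.5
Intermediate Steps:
L(p) = 18*p
(L(o) + 111)*(702/(-183) + 213/623) = (18*(-25) + 111)*(702/(-183) + 213/623) = (-450 + 111)*(702*(-1/183) + 213*(1/623)) = -339*(-234/61 + 213/623) = -339*(-132789/38003) = 45015471/38003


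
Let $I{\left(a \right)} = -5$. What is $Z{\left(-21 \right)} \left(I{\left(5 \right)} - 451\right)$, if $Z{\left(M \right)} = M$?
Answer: $9576$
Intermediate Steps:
$Z{\left(-21 \right)} \left(I{\left(5 \right)} - 451\right) = - 21 \left(-5 - 451\right) = \left(-21\right) \left(-456\right) = 9576$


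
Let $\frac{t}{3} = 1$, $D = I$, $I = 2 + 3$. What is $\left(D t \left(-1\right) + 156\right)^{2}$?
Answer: $19881$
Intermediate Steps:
$I = 5$
$D = 5$
$t = 3$ ($t = 3 \cdot 1 = 3$)
$\left(D t \left(-1\right) + 156\right)^{2} = \left(5 \cdot 3 \left(-1\right) + 156\right)^{2} = \left(15 \left(-1\right) + 156\right)^{2} = \left(-15 + 156\right)^{2} = 141^{2} = 19881$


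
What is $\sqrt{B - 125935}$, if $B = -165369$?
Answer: $2 i \sqrt{72826} \approx 539.73 i$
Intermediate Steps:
$\sqrt{B - 125935} = \sqrt{-165369 - 125935} = \sqrt{-291304} = 2 i \sqrt{72826}$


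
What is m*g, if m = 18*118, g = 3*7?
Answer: 44604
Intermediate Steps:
g = 21
m = 2124
m*g = 2124*21 = 44604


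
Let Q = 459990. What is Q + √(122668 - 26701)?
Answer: 459990 + 3*√10663 ≈ 4.6030e+5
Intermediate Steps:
Q + √(122668 - 26701) = 459990 + √(122668 - 26701) = 459990 + √95967 = 459990 + 3*√10663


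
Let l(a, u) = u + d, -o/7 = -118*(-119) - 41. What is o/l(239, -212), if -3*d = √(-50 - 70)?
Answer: 15583113/33718 - 98007*I*√30/67436 ≈ 462.16 - 7.9602*I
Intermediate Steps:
d = -2*I*√30/3 (d = -√(-50 - 70)/3 = -2*I*√30/3 ≈ -3.6515*I)
o = -98007 (o = -7*(-118*(-119) - 41) = -7*(14042 - 41) = -7*14001 = -98007)
l(a, u) = u - 2*I*√30/3
o/l(239, -212) = -98007/(-212 - 2*I*√30/3)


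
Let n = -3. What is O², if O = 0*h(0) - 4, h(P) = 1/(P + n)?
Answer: 16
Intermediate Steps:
h(P) = 1/(-3 + P) (h(P) = 1/(P - 3) = 1/(-3 + P))
O = -4 (O = 0/(-3 + 0) - 4 = 0/(-3) - 4 = 0*(-⅓) - 4 = 0 - 4 = -4)
O² = (-4)² = 16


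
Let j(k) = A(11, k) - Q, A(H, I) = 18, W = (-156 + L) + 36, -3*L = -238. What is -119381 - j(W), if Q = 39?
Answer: -119360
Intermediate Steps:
L = 238/3 (L = -⅓*(-238) = 238/3 ≈ 79.333)
W = -122/3 (W = (-156 + 238/3) + 36 = -230/3 + 36 = -122/3 ≈ -40.667)
j(k) = -21 (j(k) = 18 - 1*39 = 18 - 39 = -21)
-119381 - j(W) = -119381 - 1*(-21) = -119381 + 21 = -119360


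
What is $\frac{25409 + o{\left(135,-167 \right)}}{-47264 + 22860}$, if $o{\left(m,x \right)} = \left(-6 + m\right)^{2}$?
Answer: $- \frac{21025}{12202} \approx -1.7231$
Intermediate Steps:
$\frac{25409 + o{\left(135,-167 \right)}}{-47264 + 22860} = \frac{25409 + \left(-6 + 135\right)^{2}}{-47264 + 22860} = \frac{25409 + 129^{2}}{-24404} = \left(25409 + 16641\right) \left(- \frac{1}{24404}\right) = 42050 \left(- \frac{1}{24404}\right) = - \frac{21025}{12202}$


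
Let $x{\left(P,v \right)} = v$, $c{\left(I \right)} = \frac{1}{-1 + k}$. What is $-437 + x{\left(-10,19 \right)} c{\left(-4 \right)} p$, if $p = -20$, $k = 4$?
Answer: $- \frac{1691}{3} \approx -563.67$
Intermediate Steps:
$c{\left(I \right)} = \frac{1}{3}$ ($c{\left(I \right)} = \frac{1}{-1 + 4} = \frac{1}{3}$)
$-437 + x{\left(-10,19 \right)} c{\left(-4 \right)} p = -437 + 19 \cdot \frac{1}{3} \left(-20\right) = -437 + 19 \left(- \frac{20}{3}\right) = -437 - \frac{380}{3} = - \frac{1691}{3}$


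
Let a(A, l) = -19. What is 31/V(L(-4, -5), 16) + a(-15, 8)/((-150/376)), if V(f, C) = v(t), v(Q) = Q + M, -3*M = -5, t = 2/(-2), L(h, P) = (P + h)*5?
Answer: 14119/150 ≈ 94.127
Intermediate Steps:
L(h, P) = 5*P + 5*h
t = -1 (t = 2*(-½) = -1)
M = 5/3 (M = -⅓*(-5) = 5/3 ≈ 1.6667)
v(Q) = 5/3 + Q (v(Q) = Q + 5/3 = 5/3 + Q)
V(f, C) = ⅔ (V(f, C) = 5/3 - 1 = ⅔)
31/V(L(-4, -5), 16) + a(-15, 8)/((-150/376)) = 31/(⅔) - 19/((-150/376)) = 31*(3/2) - 19/((-150*1/376)) = 93/2 - 19/(-75/188) = 93/2 - 19*(-188/75) = 93/2 + 3572/75 = 14119/150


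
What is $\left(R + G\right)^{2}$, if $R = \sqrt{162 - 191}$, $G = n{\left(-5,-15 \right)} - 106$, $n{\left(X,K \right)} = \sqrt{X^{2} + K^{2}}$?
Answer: $\left(-106 + 5 \sqrt{10} + i \sqrt{29}\right)^{2} \approx 8105.0 - 971.36 i$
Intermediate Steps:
$n{\left(X,K \right)} = \sqrt{K^{2} + X^{2}}$
$G = -106 + 5 \sqrt{10}$ ($G = \sqrt{\left(-15\right)^{2} + \left(-5\right)^{2}} - 106 = \sqrt{225 + 25} - 106 = \sqrt{250} - 106 = 5 \sqrt{10} - 106 = -106 + 5 \sqrt{10} \approx -90.189$)
$R = i \sqrt{29}$ ($R = \sqrt{-29} = i \sqrt{29} \approx 5.3852 i$)
$\left(R + G\right)^{2} = \left(i \sqrt{29} - \left(106 - 5 \sqrt{10}\right)\right)^{2} = \left(-106 + 5 \sqrt{10} + i \sqrt{29}\right)^{2}$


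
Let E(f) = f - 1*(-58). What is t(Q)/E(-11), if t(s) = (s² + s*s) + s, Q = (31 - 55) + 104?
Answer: 12880/47 ≈ 274.04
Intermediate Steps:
E(f) = 58 + f (E(f) = f + 58 = 58 + f)
Q = 80 (Q = -24 + 104 = 80)
t(s) = s + 2*s² (t(s) = (s² + s²) + s = 2*s² + s = s + 2*s²)
t(Q)/E(-11) = (80*(1 + 2*80))/(58 - 11) = (80*(1 + 160))/47 = (80*161)*(1/47) = 12880*(1/47) = 12880/47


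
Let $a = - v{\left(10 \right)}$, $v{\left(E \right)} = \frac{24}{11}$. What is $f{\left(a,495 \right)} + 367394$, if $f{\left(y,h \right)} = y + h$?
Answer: $\frac{4046755}{11} \approx 3.6789 \cdot 10^{5}$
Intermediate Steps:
$v{\left(E \right)} = \frac{24}{11}$ ($v{\left(E \right)} = 24 \cdot \frac{1}{11} = \frac{24}{11}$)
$a = - \frac{24}{11}$ ($a = \left(-1\right) \frac{24}{11} = - \frac{24}{11} \approx -2.1818$)
$f{\left(y,h \right)} = h + y$
$f{\left(a,495 \right)} + 367394 = \left(495 - \frac{24}{11}\right) + 367394 = \frac{5421}{11} + 367394 = \frac{4046755}{11}$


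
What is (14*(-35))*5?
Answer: -2450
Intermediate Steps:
(14*(-35))*5 = -490*5 = -2450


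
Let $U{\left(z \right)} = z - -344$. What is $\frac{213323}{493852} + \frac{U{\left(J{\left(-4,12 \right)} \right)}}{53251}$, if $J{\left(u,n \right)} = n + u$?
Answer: $\frac{1048499907}{2390737532} \approx 0.43857$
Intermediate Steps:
$U{\left(z \right)} = 344 + z$ ($U{\left(z \right)} = z + 344 = 344 + z$)
$\frac{213323}{493852} + \frac{U{\left(J{\left(-4,12 \right)} \right)}}{53251} = \frac{213323}{493852} + \frac{344 + \left(12 - 4\right)}{53251} = 213323 \cdot \frac{1}{493852} + \left(344 + 8\right) \frac{1}{53251} = \frac{213323}{493852} + 352 \cdot \frac{1}{53251} = \frac{213323}{493852} + \frac{32}{4841} = \frac{1048499907}{2390737532}$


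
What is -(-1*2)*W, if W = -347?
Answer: -694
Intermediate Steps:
-(-1*2)*W = -(-1*2)*(-347) = -(-2)*(-347) = -1*694 = -694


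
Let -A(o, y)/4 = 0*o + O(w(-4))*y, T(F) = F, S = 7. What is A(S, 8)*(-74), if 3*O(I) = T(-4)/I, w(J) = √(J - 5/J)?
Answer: 18944*I*√11/33 ≈ 1903.9*I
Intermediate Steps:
O(I) = -4/(3*I) (O(I) = (-4/I)/3 = -4/(3*I))
A(o, y) = -32*I*y*√11/33 (A(o, y) = -4*(0*o + (-4/(3*√(-4 - 5/(-4))))*y) = -4*(0 + (-4/(3*√(-4 - 5*(-¼))))*y) = -4*(0 + (-4/(3*√(-4 + 5/4)))*y) = -4*(0 + (-4*(-2*I*√11/11)/3)*y) = -4*(0 + (-(-8)*I*√11/33)*y) = -4*(0 + (8*I*√11/33)*y) = -4*(0 + 8*I*y*√11/33) = -32*I*y*√11/33)
A(S, 8)*(-74) = -32/33*I*8*√11*(-74) = -256*I*√11/33*(-74) = 18944*I*√11/33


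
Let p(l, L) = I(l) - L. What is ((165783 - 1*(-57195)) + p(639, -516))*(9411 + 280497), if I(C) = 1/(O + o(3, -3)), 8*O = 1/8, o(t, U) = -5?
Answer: 20668852283976/319 ≈ 6.4793e+10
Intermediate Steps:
O = 1/64 (O = (1/8)/8 = (1/8)*(1/8) = 1/64 ≈ 0.015625)
I(C) = -64/319 (I(C) = 1/(1/64 - 5) = 1/(-319/64) = -64/319)
p(l, L) = -64/319 - L
((165783 - 1*(-57195)) + p(639, -516))*(9411 + 280497) = ((165783 - 1*(-57195)) + (-64/319 - 1*(-516)))*(9411 + 280497) = ((165783 + 57195) + (-64/319 + 516))*289908 = (222978 + 164540/319)*289908 = (71294522/319)*289908 = 20668852283976/319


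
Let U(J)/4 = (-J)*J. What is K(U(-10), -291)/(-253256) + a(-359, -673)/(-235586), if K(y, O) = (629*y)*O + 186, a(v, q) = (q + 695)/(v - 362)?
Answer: -3109062701054521/10754358134884 ≈ -289.10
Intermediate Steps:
U(J) = -4*J**2 (U(J) = 4*((-J)*J) = 4*(-J**2) = -4*J**2)
a(v, q) = (695 + q)/(-362 + v)
K(y, O) = 186 + 629*O*y (K(y, O) = 629*O*y + 186 = 186 + 629*O*y)
K(U(-10), -291)/(-253256) + a(-359, -673)/(-235586) = (186 + 629*(-291)*(-4*(-10)**2))/(-253256) + ((695 - 673)/(-362 - 359))/(-235586) = (186 + 629*(-291)*(-4*100))*(-1/253256) + (22/(-721))*(-1/235586) = (186 + 629*(-291)*(-400))*(-1/253256) - 1/721*22*(-1/235586) = (186 + 73215600)*(-1/253256) - 22/721*(-1/235586) = 73215786*(-1/253256) + 11/84928753 = -36607893/126628 + 11/84928753 = -3109062701054521/10754358134884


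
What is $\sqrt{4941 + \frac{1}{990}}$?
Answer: $\frac{\sqrt{538075010}}{330} \approx 70.292$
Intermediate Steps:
$\sqrt{4941 + \frac{1}{990}} = \sqrt{\frac{4891591}{990}} = \frac{\sqrt{538075010}}{330}$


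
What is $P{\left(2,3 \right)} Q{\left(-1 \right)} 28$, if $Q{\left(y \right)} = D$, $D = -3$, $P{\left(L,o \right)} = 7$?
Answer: $-588$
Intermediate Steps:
$Q{\left(y \right)} = -3$
$P{\left(2,3 \right)} Q{\left(-1 \right)} 28 = 7 \left(-3\right) 28 = \left(-21\right) 28 = -588$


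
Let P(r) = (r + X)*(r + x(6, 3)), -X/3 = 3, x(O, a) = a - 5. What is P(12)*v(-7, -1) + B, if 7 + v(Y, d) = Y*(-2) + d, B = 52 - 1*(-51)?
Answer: 283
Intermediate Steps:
B = 103 (B = 52 + 51 = 103)
x(O, a) = -5 + a
X = -9 (X = -3*3 = -9)
P(r) = (-9 + r)*(-2 + r) (P(r) = (r - 9)*(r + (-5 + 3)) = (-9 + r)*(r - 2) = (-9 + r)*(-2 + r))
v(Y, d) = -7 + d - 2*Y (v(Y, d) = -7 + (Y*(-2) + d) = -7 + (-2*Y + d) = -7 + (d - 2*Y) = -7 + d - 2*Y)
P(12)*v(-7, -1) + B = (18 + 12**2 - 11*12)*(-7 - 1 - 2*(-7)) + 103 = (18 + 144 - 132)*(-7 - 1 + 14) + 103 = 30*6 + 103 = 180 + 103 = 283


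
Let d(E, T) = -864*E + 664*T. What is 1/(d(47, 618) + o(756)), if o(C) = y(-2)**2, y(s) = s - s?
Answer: 1/369744 ≈ 2.7046e-6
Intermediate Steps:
y(s) = 0
o(C) = 0 (o(C) = 0**2 = 0)
1/(d(47, 618) + o(756)) = 1/((-864*47 + 664*618) + 0) = 1/((-40608 + 410352) + 0) = 1/(369744 + 0) = 1/369744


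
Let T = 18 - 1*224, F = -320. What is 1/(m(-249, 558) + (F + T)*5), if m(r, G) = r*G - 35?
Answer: -1/141607 ≈ -7.0618e-6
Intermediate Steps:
m(r, G) = -35 + G*r (m(r, G) = G*r - 35 = -35 + G*r)
T = -206 (T = 18 - 224 = -206)
1/(m(-249, 558) + (F + T)*5) = 1/((-35 + 558*(-249)) + (-320 - 206)*5) = 1/((-35 - 138942) - 526*5) = 1/(-138977 - 2630) = 1/(-141607) = -1/141607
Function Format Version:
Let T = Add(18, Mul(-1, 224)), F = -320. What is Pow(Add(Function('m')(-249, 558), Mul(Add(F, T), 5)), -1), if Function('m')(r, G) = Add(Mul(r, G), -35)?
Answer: Rational(-1, 141607) ≈ -7.0618e-6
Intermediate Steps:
Function('m')(r, G) = Add(-35, Mul(G, r)) (Function('m')(r, G) = Add(Mul(G, r), -35) = Add(-35, Mul(G, r)))
T = -206 (T = Add(18, -224) = -206)
Pow(Add(Function('m')(-249, 558), Mul(Add(F, T), 5)), -1) = Pow(Add(Add(-35, Mul(558, -249)), Mul(Add(-320, -206), 5)), -1) = Pow(Add(Add(-35, -138942), Mul(-526, 5)), -1) = Pow(Add(-138977, -2630), -1) = Pow(-141607, -1) = Rational(-1, 141607)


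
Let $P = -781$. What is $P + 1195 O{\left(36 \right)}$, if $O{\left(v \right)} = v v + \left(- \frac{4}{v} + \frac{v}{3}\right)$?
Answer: $\frac{14059316}{9} \approx 1.5621 \cdot 10^{6}$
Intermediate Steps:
$O{\left(v \right)} = v^{2} - \frac{4}{v} + \frac{v}{3}$ ($O{\left(v \right)} = v^{2} + \left(- \frac{4}{v} + v \frac{1}{3}\right) = v^{2} + \left(- \frac{4}{v} + \frac{v}{3}\right) = v^{2} - \frac{4}{v} + \frac{v}{3}$)
$P + 1195 O{\left(36 \right)} = -781 + 1195 \left(36^{2} - \frac{4}{36} + \frac{1}{3} \cdot 36\right) = -781 + 1195 \left(1296 - \frac{1}{9} + 12\right) = -781 + 1195 \cdot \frac{11771}{9} = -781 + \frac{14066345}{9} = \frac{14059316}{9}$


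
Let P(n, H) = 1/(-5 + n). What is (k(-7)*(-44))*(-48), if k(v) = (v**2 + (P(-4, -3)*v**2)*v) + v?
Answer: 507584/3 ≈ 1.6919e+5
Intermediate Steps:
k(v) = v + v**2 - v**3/9 (k(v) = (v**2 + (v**2/(-5 - 4))*v) + v = (v**2 + (v**2/(-9))*v) + v = (v**2 + (-v**2/9)*v) + v = (v**2 - v**3/9) + v = v + v**2 - v**3/9)
(k(-7)*(-44))*(-48) = (-7*(1 - 7 - 1/9*(-7)**2)*(-44))*(-48) = (-7*(1 - 7 - 1/9*49)*(-44))*(-48) = (-7*(1 - 7 - 49/9)*(-44))*(-48) = (-7*(-103/9)*(-44))*(-48) = ((721/9)*(-44))*(-48) = -31724/9*(-48) = 507584/3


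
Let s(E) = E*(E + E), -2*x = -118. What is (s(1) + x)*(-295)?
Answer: -17995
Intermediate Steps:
x = 59 (x = -½*(-118) = 59)
s(E) = 2*E² (s(E) = E*(2*E) = 2*E²)
(s(1) + x)*(-295) = (2*1² + 59)*(-295) = (2*1 + 59)*(-295) = (2 + 59)*(-295) = 61*(-295) = -17995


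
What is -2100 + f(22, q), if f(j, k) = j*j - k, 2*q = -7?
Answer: -3225/2 ≈ -1612.5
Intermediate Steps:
q = -7/2 (q = (½)*(-7) = -7/2 ≈ -3.5000)
f(j, k) = j² - k
-2100 + f(22, q) = -2100 + (22² - 1*(-7/2)) = -2100 + (484 + 7/2) = -2100 + 975/2 = -3225/2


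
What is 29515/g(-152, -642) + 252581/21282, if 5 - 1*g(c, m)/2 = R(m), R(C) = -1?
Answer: 105194867/42564 ≈ 2471.5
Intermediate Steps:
g(c, m) = 12 (g(c, m) = 10 - 2*(-1) = 10 + 2 = 12)
29515/g(-152, -642) + 252581/21282 = 29515/12 + 252581/21282 = 105194867/42564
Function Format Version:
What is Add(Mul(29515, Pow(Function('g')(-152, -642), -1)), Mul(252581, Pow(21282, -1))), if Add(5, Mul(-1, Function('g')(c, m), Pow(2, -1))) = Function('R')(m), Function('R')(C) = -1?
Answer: Rational(105194867, 42564) ≈ 2471.5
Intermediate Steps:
Function('g')(c, m) = 12 (Function('g')(c, m) = Add(10, Mul(-2, -1)) = Add(10, 2) = 12)
Add(Mul(29515, Pow(Function('g')(-152, -642), -1)), Mul(252581, Pow(21282, -1))) = Add(Mul(29515, Pow(12, -1)), Mul(252581, Pow(21282, -1))) = Add(Mul(29515, Rational(1, 12)), Mul(252581, Rational(1, 21282))) = Add(Rational(29515, 12), Rational(252581, 21282)) = Rational(105194867, 42564)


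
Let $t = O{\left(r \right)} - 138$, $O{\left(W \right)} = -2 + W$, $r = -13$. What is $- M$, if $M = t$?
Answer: $153$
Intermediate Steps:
$t = -153$ ($t = \left(-2 - 13\right) - 138 = -15 - 138 = -153$)
$M = -153$
$- M = \left(-1\right) \left(-153\right) = 153$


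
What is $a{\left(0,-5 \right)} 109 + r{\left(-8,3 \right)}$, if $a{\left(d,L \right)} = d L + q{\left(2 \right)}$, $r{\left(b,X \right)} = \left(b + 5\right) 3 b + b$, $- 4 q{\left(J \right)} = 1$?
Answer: $\frac{147}{4} \approx 36.75$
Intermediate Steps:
$q{\left(J \right)} = - \frac{1}{4}$ ($q{\left(J \right)} = \left(- \frac{1}{4}\right) 1 = - \frac{1}{4}$)
$r{\left(b,X \right)} = b + b \left(15 + 3 b\right)$ ($r{\left(b,X \right)} = \left(5 + b\right) 3 b + b = \left(15 + 3 b\right) b + b = b \left(15 + 3 b\right) + b = b + b \left(15 + 3 b\right)$)
$a{\left(d,L \right)} = - \frac{1}{4} + L d$ ($a{\left(d,L \right)} = d L - \frac{1}{4} = L d - \frac{1}{4} = - \frac{1}{4} + L d$)
$a{\left(0,-5 \right)} 109 + r{\left(-8,3 \right)} = \left(- \frac{1}{4} - 0\right) 109 - 8 \left(16 + 3 \left(-8\right)\right) = \left(- \frac{1}{4} + 0\right) 109 - 8 \left(16 - 24\right) = \left(- \frac{1}{4}\right) 109 - -64 = - \frac{109}{4} + 64 = \frac{147}{4}$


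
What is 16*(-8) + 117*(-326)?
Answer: -38270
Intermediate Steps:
16*(-8) + 117*(-326) = -128 - 38142 = -38270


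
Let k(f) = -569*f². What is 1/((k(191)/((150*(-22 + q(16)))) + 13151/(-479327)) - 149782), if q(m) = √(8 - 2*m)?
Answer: -377603195871206509082700/54299860636192547351667584809 - 1430750945895060324300*I*√6/54299860636192547351667584809 ≈ -6.954e-6 - 6.4542e-8*I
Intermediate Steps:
1/((k(191)/((150*(-22 + q(16)))) + 13151/(-479327)) - 149782) = 1/(((-569*191²)/((150*(-22 + √(8 - 2*16)))) + 13151/(-479327)) - 149782) = 1/(((-569*36481)/((150*(-22 + √(8 - 32)))) + 13151*(-1/479327)) - 149782) = 1/((-20757689*1/(150*(-22 + √(-24))) - 13151/479327) - 149782) = 1/((-20757689*1/(150*(-22 + 2*I*√6)) - 13151/479327) - 149782) = 1/((-20757689/(-3300 + 300*I*√6) - 13151/479327) - 149782) = 1/((-13151/479327 - 20757689/(-3300 + 300*I*√6)) - 149782) = 1/(-71794569865/479327 - 20757689/(-3300 + 300*I*√6))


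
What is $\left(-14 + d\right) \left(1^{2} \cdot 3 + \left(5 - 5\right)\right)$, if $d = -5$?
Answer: $-57$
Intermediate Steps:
$\left(-14 + d\right) \left(1^{2} \cdot 3 + \left(5 - 5\right)\right) = \left(-14 - 5\right) \left(1^{2} \cdot 3 + \left(5 - 5\right)\right) = - 19 \left(1 \cdot 3 + 0\right) = - 19 \left(3 + 0\right) = \left(-19\right) 3 = -57$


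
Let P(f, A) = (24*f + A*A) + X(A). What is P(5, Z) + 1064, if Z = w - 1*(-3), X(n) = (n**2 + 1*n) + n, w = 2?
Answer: 1244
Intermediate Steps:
X(n) = n**2 + 2*n (X(n) = (n**2 + n) + n = (n + n**2) + n = n**2 + 2*n)
Z = 5 (Z = 2 - 1*(-3) = 2 + 3 = 5)
P(f, A) = A**2 + 24*f + A*(2 + A) (P(f, A) = (24*f + A*A) + A*(2 + A) = (24*f + A**2) + A*(2 + A) = (A**2 + 24*f) + A*(2 + A) = A**2 + 24*f + A*(2 + A))
P(5, Z) + 1064 = (2*5 + 2*5**2 + 24*5) + 1064 = (10 + 2*25 + 120) + 1064 = (10 + 50 + 120) + 1064 = 180 + 1064 = 1244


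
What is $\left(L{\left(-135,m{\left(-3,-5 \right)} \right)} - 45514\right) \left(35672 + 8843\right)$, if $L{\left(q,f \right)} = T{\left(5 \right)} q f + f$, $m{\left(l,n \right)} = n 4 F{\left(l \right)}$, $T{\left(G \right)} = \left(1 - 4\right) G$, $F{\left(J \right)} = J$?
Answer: $3385187690$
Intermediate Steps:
$T{\left(G \right)} = - 3 G$
$m{\left(l,n \right)} = 4 l n$ ($m{\left(l,n \right)} = n 4 l = 4 n l = 4 l n$)
$L{\left(q,f \right)} = f - 15 f q$ ($L{\left(q,f \right)} = \left(-3\right) 5 q f + f = - 15 q f + f = - 15 f q + f = f - 15 f q$)
$\left(L{\left(-135,m{\left(-3,-5 \right)} \right)} - 45514\right) \left(35672 + 8843\right) = \left(4 \left(-3\right) \left(-5\right) \left(1 - -2025\right) - 45514\right) \left(35672 + 8843\right) = \left(60 \left(1 + 2025\right) - 45514\right) 44515 = \left(60 \cdot 2026 - 45514\right) 44515 = \left(121560 - 45514\right) 44515 = 76046 \cdot 44515 = 3385187690$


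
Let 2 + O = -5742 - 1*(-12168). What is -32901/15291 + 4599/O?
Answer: -643985/448536 ≈ -1.4357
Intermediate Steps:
O = 6424 (O = -2 + (-5742 - 1*(-12168)) = -2 + (-5742 + 12168) = -2 + 6426 = 6424)
-32901/15291 + 4599/O = -32901/15291 + 4599/6424 = -32901*1/15291 + 4599*(1/6424) = -10967/5097 + 63/88 = -643985/448536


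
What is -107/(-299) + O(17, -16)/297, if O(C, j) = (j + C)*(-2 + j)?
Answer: 2933/9867 ≈ 0.29725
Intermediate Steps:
O(C, j) = (-2 + j)*(C + j) (O(C, j) = (C + j)*(-2 + j) = (-2 + j)*(C + j))
-107/(-299) + O(17, -16)/297 = -107/(-299) + ((-16)² - 2*17 - 2*(-16) + 17*(-16))/297 = -107*(-1/299) + (256 - 34 + 32 - 272)*(1/297) = 107/299 - 18*1/297 = 107/299 - 2/33 = 2933/9867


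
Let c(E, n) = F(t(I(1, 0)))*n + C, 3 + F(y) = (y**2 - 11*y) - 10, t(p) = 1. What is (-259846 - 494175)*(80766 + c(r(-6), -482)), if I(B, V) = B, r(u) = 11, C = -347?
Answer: -68996691605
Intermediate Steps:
F(y) = -13 + y**2 - 11*y (F(y) = -3 + ((y**2 - 11*y) - 10) = -3 + (-10 + y**2 - 11*y) = -13 + y**2 - 11*y)
c(E, n) = -347 - 23*n (c(E, n) = (-13 + 1**2 - 11*1)*n - 347 = (-13 + 1 - 11)*n - 347 = -23*n - 347 = -347 - 23*n)
(-259846 - 494175)*(80766 + c(r(-6), -482)) = (-259846 - 494175)*(80766 + (-347 - 23*(-482))) = -754021*(80766 + (-347 + 11086)) = -754021*(80766 + 10739) = -754021*91505 = -68996691605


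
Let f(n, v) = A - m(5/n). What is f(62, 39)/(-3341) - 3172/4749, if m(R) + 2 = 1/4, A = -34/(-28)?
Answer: -297128423/444259452 ≈ -0.66882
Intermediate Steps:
A = 17/14 (A = -34*(-1/28) = 17/14 ≈ 1.2143)
m(R) = -7/4 (m(R) = -2 + 1/4 = -2 + ¼ = -7/4)
f(n, v) = 83/28 (f(n, v) = 17/14 - 1*(-7/4) = 17/14 + 7/4 = 83/28)
f(62, 39)/(-3341) - 3172/4749 = (83/28)/(-3341) - 3172/4749 = (83/28)*(-1/3341) - 3172*1/4749 = -83/93548 - 3172/4749 = -297128423/444259452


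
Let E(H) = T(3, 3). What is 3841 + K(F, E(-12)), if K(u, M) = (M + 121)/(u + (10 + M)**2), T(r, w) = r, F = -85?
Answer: 80692/21 ≈ 3842.5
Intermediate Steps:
E(H) = 3
K(u, M) = (121 + M)/(u + (10 + M)**2)
3841 + K(F, E(-12)) = 3841 + (121 + 3)/(-85 + (10 + 3)**2) = 3841 + 124/(-85 + 13**2) = 3841 + 124/(-85 + 169) = 3841 + 124/84 = 3841 + (1/84)*124 = 3841 + 31/21 = 80692/21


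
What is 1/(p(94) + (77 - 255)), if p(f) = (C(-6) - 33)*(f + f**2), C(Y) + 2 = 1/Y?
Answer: -3/942649 ≈ -3.1825e-6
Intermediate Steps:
C(Y) = -2 + 1/Y
p(f) = -211*f/6 - 211*f**2/6 (p(f) = ((-2 + 1/(-6)) - 33)*(f + f**2) = ((-2 - 1/6) - 33)*(f + f**2) = (-13/6 - 33)*(f + f**2) = -211*(f + f**2)/6 = -211*f/6 - 211*f**2/6)
1/(p(94) + (77 - 255)) = 1/(-211/6*94*(1 + 94) + (77 - 255)) = 1/(-211/6*94*95 - 178) = 1/(-942115/3 - 178) = 1/(-942649/3) = -3/942649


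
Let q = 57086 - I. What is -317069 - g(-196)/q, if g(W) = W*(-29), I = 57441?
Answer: -112553811/355 ≈ -3.1705e+5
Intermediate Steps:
g(W) = -29*W
q = -355 (q = 57086 - 1*57441 = 57086 - 57441 = -355)
-317069 - g(-196)/q = -317069 - (-29*(-196))/(-355) = -317069 - 5684*(-1)/355 = -317069 - 1*(-5684/355) = -317069 + 5684/355 = -112553811/355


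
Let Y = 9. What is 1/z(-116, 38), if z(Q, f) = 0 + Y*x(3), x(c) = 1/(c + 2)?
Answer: 5/9 ≈ 0.55556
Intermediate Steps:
x(c) = 1/(2 + c)
z(Q, f) = 9/5 (z(Q, f) = 0 + 9/(2 + 3) = 0 + 9/5 = 9/5)
1/z(-116, 38) = 1/(9/5) = 5/9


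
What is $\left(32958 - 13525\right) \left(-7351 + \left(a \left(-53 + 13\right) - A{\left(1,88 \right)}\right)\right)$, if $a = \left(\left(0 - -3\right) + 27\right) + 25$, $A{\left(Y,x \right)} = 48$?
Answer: $-186537367$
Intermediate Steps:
$a = 55$ ($a = \left(\left(0 + 3\right) + 27\right) + 25 = \left(3 + 27\right) + 25 = 30 + 25 = 55$)
$\left(32958 - 13525\right) \left(-7351 + \left(a \left(-53 + 13\right) - A{\left(1,88 \right)}\right)\right) = \left(32958 - 13525\right) \left(-7351 + \left(55 \left(-53 + 13\right) - 48\right)\right) = 19433 \left(-7351 + \left(55 \left(-40\right) - 48\right)\right) = 19433 \left(-7351 - 2248\right) = 19433 \left(-9599\right) = -186537367$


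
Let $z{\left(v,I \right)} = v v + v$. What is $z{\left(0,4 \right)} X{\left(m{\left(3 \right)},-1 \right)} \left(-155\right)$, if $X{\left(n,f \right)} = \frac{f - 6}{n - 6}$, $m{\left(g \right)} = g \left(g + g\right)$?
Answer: $0$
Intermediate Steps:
$m{\left(g \right)} = 2 g^{2}$ ($m{\left(g \right)} = g 2 g = 2 g^{2}$)
$X{\left(n,f \right)} = \frac{-6 + f}{-6 + n}$
$z{\left(v,I \right)} = v + v^{2}$ ($z{\left(v,I \right)} = v^{2} + v = v + v^{2}$)
$z{\left(0,4 \right)} X{\left(m{\left(3 \right)},-1 \right)} \left(-155\right) = 0 \left(1 + 0\right) \frac{-6 - 1}{-6 + 2 \cdot 3^{2}} \left(-155\right) = 0 \cdot 1 \frac{1}{-6 + 2 \cdot 9} \left(-7\right) \left(-155\right) = 0 \frac{1}{-6 + 18} \left(-7\right) \left(-155\right) = 0 \cdot \frac{1}{12} \left(-7\right) \left(-155\right) = 0 \left(- \frac{7}{12}\right) \left(-155\right) = 0 \left(-155\right) = 0$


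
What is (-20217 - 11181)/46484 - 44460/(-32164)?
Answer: 132099171/186888922 ≈ 0.70683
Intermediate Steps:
(-20217 - 11181)/46484 - 44460/(-32164) = -31398*1/46484 - 44460*(-1/32164) = -15699/23242 + 11115/8041 = 132099171/186888922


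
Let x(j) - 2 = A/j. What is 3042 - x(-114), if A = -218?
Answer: 173171/57 ≈ 3038.1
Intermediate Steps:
x(j) = 2 - 218/j
3042 - x(-114) = 3042 - (2 - 218/(-114)) = 3042 - (2 - 218*(-1/114)) = 3042 - (2 + 109/57) = 3042 - 1*223/57 = 3042 - 223/57 = 173171/57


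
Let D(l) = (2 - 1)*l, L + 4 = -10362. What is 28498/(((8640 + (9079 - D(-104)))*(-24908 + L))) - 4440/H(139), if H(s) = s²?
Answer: -1395963779369/6073445273571 ≈ -0.22985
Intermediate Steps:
L = -10366 (L = -4 - 10362 = -10366)
D(l) = l (D(l) = 1*l = l)
28498/(((8640 + (9079 - D(-104)))*(-24908 + L))) - 4440/H(139) = 28498/(((8640 + (9079 - 1*(-104)))*(-24908 - 10366))) - 4440/(139²) = 28498/(((8640 + (9079 + 104))*(-35274))) - 4440/19321 = 28498/(((8640 + 9183)*(-35274))) - 4440*1/19321 = 28498/((17823*(-35274))) - 4440/19321 = 28498/(-628688502) - 4440/19321 = 28498*(-1/628688502) - 4440/19321 = -14249/314344251 - 4440/19321 = -1395963779369/6073445273571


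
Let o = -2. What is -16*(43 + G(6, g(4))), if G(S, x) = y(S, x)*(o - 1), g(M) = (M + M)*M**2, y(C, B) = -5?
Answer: -928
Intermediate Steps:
g(M) = 2*M**3 (g(M) = (2*M)*M**2 = 2*M**3)
G(S, x) = 15 (G(S, x) = -5*(-2 - 1) = -5*(-3) = 15)
-16*(43 + G(6, g(4))) = -16*(43 + 15) = -16*58 = -928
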